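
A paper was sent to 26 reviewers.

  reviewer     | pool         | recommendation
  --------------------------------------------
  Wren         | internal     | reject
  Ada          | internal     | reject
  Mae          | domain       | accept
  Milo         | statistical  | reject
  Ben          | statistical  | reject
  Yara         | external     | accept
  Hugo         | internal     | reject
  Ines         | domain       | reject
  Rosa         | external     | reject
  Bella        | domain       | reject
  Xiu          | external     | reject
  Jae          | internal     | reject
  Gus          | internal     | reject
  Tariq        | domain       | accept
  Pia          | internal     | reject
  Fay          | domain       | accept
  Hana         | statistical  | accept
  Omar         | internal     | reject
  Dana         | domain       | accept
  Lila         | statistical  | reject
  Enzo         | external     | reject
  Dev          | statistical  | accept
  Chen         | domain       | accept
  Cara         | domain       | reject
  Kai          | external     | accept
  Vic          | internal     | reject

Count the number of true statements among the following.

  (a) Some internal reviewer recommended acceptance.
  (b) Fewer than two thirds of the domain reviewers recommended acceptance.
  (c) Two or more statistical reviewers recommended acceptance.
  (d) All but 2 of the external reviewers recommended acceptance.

(a) internal: |A| = 8, |A ∩ B| = 0; needs A ∩ B ≠ ∅ (|A ∩ B| ≥ 1) — false.
(b) domain: |A| = 8, |A ∩ B| = 5; needs |A ∩ B| / |A| < 2/3 — true.
(c) statistical: |A| = 5, |A ∩ B| = 2; needs |A ∩ B| ≥ 2 — true.
(d) external: |A| = 5, |A ∩ B| = 2; needs |A ∖ B| = 2 — false.

2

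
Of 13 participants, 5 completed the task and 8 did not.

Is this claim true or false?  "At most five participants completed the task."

True

Truth condition: |A ∩ B| ≤ 5.
|A| = 13, |A ∩ B| = 5, |A ∖ B| = 8.
|A ∩ B| = 5, so the statement is true.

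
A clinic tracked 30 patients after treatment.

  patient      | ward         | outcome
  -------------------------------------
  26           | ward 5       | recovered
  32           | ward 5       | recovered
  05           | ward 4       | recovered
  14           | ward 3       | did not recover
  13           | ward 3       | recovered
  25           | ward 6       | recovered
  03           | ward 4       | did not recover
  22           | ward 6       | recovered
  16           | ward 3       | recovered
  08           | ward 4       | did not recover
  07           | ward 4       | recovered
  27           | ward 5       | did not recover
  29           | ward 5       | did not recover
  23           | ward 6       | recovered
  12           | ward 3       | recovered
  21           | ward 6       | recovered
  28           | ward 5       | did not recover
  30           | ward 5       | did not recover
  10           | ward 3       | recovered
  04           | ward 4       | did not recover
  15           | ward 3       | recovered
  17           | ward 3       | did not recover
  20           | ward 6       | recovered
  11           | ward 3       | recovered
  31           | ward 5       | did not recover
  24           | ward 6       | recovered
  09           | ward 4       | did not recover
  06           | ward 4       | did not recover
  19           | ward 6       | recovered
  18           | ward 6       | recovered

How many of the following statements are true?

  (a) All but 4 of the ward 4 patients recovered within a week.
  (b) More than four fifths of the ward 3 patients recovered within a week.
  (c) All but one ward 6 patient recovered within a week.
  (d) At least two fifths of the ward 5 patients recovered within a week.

0

(a) ward 4: |A| = 7, |A ∩ B| = 2; needs |A ∖ B| = 4 — false.
(b) ward 3: |A| = 8, |A ∩ B| = 6; needs |A ∩ B| / |A| > 4/5 — false.
(c) ward 6: |A| = 8, |A ∩ B| = 8; needs |A ∖ B| = 1 — false.
(d) ward 5: |A| = 7, |A ∩ B| = 2; needs |A ∩ B| / |A| ≥ 2/5 — false.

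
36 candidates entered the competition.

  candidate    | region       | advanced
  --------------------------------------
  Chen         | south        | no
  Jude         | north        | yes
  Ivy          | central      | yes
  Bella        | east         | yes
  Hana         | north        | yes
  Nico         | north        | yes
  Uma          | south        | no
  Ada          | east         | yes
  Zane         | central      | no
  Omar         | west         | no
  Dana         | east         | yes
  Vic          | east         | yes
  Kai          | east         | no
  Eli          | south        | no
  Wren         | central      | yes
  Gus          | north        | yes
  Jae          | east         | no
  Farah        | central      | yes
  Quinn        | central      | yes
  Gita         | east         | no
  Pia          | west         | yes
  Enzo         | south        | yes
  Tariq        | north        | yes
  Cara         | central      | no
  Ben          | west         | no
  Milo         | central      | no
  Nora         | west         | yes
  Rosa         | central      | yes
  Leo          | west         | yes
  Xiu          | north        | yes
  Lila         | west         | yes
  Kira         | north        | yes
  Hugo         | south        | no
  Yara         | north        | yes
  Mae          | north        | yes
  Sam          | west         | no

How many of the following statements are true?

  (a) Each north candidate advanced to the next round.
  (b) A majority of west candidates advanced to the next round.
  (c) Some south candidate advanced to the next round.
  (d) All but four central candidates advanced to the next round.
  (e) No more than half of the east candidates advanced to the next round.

(a) north: |A| = 9, |A ∩ B| = 9; needs A ⊆ B, i.e. every element of A is in B (|A ∖ B| = 0) — true.
(b) west: |A| = 7, |A ∩ B| = 4; needs |A ∩ B| > |A ∖ B| — true.
(c) south: |A| = 5, |A ∩ B| = 1; needs A ∩ B ≠ ∅ (|A ∩ B| ≥ 1) — true.
(d) central: |A| = 8, |A ∩ B| = 5; needs |A ∖ B| = 4 — false.
(e) east: |A| = 7, |A ∩ B| = 4; needs |A ∩ B| ≤ |A ∖ B| — false.

3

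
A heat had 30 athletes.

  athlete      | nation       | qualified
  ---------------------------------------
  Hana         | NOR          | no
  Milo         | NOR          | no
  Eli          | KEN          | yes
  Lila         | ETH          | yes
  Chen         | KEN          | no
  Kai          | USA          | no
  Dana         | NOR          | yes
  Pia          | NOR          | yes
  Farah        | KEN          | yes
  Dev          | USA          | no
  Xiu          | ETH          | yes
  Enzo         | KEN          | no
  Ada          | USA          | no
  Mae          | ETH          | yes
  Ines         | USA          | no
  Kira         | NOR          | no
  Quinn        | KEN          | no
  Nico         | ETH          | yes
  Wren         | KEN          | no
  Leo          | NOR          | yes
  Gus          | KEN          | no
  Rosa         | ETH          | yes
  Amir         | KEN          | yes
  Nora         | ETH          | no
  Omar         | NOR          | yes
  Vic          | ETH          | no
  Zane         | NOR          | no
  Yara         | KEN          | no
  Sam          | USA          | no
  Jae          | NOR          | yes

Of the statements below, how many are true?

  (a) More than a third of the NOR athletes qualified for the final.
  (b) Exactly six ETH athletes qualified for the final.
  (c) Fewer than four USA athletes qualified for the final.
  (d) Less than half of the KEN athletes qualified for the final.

(a) NOR: |A| = 9, |A ∩ B| = 5; needs |A ∩ B| / |A| > 1/3 — true.
(b) ETH: |A| = 7, |A ∩ B| = 5; needs |A ∩ B| = 6 — false.
(c) USA: |A| = 5, |A ∩ B| = 0; needs |A ∩ B| < 4 — true.
(d) KEN: |A| = 9, |A ∩ B| = 3; needs |A ∩ B| < |A ∖ B| — true.

3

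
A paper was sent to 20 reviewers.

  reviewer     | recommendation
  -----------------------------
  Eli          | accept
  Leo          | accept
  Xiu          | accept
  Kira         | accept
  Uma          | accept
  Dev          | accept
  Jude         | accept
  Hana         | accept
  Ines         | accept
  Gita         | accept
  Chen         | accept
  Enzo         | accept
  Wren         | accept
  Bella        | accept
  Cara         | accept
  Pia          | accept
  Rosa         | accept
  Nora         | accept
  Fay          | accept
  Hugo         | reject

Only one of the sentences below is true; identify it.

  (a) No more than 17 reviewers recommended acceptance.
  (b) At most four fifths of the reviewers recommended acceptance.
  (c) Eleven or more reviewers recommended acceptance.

(c)

|A| = 20, |A ∩ B| = 19, |A ∖ B| = 1.
(a) requires |A ∩ B| ≤ 17: false.
(b) requires |A ∩ B| / |A| ≤ 4/5: false.
(c) requires |A ∩ B| ≥ 11: true.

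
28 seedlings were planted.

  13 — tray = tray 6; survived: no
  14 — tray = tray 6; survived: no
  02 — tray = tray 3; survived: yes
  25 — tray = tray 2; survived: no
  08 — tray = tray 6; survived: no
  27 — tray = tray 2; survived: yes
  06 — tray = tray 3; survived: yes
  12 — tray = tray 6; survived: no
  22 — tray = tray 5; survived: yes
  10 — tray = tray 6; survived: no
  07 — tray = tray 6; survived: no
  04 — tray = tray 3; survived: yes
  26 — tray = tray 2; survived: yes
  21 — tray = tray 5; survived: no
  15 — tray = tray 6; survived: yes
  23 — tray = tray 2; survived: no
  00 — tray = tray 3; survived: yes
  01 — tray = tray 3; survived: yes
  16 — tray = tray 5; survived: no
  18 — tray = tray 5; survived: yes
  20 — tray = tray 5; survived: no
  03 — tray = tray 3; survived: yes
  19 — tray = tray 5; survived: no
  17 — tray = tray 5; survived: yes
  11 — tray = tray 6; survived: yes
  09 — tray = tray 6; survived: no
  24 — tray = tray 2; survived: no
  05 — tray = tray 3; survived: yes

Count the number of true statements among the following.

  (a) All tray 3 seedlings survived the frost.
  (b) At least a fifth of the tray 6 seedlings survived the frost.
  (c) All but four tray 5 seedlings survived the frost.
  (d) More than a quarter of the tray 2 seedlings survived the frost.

4

(a) tray 3: |A| = 7, |A ∩ B| = 7; needs A ⊆ B, i.e. every element of A is in B (|A ∖ B| = 0) — true.
(b) tray 6: |A| = 9, |A ∩ B| = 2; needs |A ∩ B| / |A| ≥ 1/5 — true.
(c) tray 5: |A| = 7, |A ∩ B| = 3; needs |A ∖ B| = 4 — true.
(d) tray 2: |A| = 5, |A ∩ B| = 2; needs |A ∩ B| / |A| > 1/4 — true.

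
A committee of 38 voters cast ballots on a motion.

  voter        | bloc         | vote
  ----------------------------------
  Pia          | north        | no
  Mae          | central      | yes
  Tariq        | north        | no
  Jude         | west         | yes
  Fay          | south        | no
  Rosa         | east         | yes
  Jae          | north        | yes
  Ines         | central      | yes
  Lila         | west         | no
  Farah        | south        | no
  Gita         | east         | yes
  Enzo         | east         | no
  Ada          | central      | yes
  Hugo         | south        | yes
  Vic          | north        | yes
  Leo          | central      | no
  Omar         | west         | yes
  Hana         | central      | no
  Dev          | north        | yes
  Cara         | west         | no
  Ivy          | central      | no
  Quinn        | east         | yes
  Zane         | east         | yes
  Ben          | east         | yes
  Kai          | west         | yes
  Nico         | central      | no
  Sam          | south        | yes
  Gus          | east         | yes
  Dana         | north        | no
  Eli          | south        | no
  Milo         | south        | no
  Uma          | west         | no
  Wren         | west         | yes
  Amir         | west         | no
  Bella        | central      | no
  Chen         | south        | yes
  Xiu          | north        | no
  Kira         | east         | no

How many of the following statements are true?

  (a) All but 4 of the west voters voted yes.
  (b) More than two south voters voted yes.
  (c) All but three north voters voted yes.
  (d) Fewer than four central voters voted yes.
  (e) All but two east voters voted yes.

(a) west: |A| = 8, |A ∩ B| = 4; needs |A ∖ B| = 4 — true.
(b) south: |A| = 7, |A ∩ B| = 3; needs |A ∩ B| > 2 — true.
(c) north: |A| = 7, |A ∩ B| = 3; needs |A ∖ B| = 3 — false.
(d) central: |A| = 8, |A ∩ B| = 3; needs |A ∩ B| < 4 — true.
(e) east: |A| = 8, |A ∩ B| = 6; needs |A ∖ B| = 2 — true.

4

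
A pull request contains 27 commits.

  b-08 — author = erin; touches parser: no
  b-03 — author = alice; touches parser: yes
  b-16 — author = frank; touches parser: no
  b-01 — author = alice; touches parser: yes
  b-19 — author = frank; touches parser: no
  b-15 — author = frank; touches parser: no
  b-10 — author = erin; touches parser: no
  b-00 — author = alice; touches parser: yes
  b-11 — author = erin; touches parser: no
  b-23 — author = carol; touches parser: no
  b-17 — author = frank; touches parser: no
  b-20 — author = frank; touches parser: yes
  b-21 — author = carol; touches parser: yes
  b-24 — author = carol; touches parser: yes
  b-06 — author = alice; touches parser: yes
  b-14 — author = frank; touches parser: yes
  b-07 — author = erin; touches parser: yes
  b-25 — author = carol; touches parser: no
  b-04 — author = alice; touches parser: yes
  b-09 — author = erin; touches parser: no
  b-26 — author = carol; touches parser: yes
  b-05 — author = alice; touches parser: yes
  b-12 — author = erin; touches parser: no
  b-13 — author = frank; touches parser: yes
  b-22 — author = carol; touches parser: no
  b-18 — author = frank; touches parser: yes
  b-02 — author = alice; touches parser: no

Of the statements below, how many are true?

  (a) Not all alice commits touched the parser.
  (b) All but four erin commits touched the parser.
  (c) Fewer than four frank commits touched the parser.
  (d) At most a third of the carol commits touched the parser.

(a) alice: |A| = 7, |A ∩ B| = 6; needs A ⊄ B (|A ∖ B| ≥ 1) — true.
(b) erin: |A| = 6, |A ∩ B| = 1; needs |A ∖ B| = 4 — false.
(c) frank: |A| = 8, |A ∩ B| = 4; needs |A ∩ B| < 4 — false.
(d) carol: |A| = 6, |A ∩ B| = 3; needs |A ∩ B| / |A| ≤ 1/3 — false.

1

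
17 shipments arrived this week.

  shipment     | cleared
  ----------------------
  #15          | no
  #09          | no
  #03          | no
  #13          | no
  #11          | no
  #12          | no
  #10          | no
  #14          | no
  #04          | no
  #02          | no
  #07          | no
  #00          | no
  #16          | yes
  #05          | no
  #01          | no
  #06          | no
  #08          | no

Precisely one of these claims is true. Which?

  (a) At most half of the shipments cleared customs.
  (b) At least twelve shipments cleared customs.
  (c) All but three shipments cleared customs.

|A| = 17, |A ∩ B| = 1, |A ∖ B| = 16.
(a) requires |A ∩ B| ≤ |A ∖ B|: true.
(b) requires |A ∩ B| ≥ 12: false.
(c) requires |A ∖ B| = 3: false.

(a)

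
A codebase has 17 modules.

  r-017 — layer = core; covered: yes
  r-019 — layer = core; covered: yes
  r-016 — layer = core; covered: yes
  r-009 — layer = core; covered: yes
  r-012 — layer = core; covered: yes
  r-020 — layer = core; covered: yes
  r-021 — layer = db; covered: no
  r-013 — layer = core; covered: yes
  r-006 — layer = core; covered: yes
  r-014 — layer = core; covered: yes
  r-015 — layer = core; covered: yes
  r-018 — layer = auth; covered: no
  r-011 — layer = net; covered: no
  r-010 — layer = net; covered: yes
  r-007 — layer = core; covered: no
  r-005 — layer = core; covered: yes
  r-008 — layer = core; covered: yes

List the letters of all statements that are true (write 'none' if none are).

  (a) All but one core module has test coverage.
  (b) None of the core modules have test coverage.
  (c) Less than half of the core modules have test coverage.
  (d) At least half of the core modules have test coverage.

|A| = 13, |A ∩ B| = 12, |A ∖ B| = 1.
(a) |A ∖ B| = 1: holds.
(b) A ∩ B = ∅ (|A ∩ B| = 0): fails.
(c) |A ∩ B| < |A ∖ B|: fails.
(d) |A ∩ B| ≥ |A ∖ B|: holds.

(a), (d)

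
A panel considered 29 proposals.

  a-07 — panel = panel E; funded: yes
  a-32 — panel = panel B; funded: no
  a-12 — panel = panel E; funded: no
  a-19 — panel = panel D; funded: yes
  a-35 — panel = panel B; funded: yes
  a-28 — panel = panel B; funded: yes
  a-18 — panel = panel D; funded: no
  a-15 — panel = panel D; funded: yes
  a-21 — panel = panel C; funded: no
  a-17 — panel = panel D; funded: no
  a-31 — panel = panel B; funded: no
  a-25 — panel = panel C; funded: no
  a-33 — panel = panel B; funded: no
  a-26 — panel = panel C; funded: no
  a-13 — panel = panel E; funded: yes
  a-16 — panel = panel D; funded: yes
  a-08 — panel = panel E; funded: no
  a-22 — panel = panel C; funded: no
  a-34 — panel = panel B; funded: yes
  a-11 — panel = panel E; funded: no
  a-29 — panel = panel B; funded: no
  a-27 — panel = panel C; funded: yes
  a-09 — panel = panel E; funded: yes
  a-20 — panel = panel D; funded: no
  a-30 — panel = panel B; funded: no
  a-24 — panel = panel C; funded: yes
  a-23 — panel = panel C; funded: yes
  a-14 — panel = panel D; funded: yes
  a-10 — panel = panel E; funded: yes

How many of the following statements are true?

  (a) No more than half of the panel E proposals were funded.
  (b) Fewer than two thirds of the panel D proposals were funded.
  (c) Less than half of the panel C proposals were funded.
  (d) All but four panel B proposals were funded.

(a) panel E: |A| = 7, |A ∩ B| = 4; needs |A ∩ B| ≤ |A ∖ B| — false.
(b) panel D: |A| = 7, |A ∩ B| = 4; needs |A ∩ B| / |A| < 2/3 — true.
(c) panel C: |A| = 7, |A ∩ B| = 3; needs |A ∩ B| < |A ∖ B| — true.
(d) panel B: |A| = 8, |A ∩ B| = 3; needs |A ∖ B| = 4 — false.

2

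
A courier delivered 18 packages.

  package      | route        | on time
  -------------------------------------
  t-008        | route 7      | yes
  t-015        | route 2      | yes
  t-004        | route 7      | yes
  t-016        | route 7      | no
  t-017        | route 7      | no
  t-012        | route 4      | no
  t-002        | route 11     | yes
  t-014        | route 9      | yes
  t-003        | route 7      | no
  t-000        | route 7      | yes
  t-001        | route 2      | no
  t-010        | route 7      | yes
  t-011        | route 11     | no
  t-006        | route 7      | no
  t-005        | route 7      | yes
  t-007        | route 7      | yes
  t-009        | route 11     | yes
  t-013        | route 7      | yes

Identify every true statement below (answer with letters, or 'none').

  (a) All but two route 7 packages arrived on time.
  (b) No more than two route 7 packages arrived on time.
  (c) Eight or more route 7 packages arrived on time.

none

|A| = 11, |A ∩ B| = 7, |A ∖ B| = 4.
(a) |A ∖ B| = 2: fails.
(b) |A ∩ B| ≤ 2: fails.
(c) |A ∩ B| ≥ 8: fails.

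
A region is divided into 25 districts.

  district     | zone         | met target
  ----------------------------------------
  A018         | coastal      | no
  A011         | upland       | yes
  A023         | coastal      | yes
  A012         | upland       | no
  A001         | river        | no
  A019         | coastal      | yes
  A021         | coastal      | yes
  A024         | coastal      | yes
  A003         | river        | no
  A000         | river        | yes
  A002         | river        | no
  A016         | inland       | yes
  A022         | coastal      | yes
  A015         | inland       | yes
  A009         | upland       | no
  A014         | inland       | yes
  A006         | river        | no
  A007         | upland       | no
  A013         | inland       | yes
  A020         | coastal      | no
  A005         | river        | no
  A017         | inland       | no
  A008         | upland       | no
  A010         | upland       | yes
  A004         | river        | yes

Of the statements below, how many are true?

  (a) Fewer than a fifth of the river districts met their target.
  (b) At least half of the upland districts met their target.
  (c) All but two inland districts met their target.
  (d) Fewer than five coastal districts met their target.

0

(a) river: |A| = 7, |A ∩ B| = 2; needs |A ∩ B| / |A| < 1/5 — false.
(b) upland: |A| = 6, |A ∩ B| = 2; needs |A ∩ B| ≥ |A ∖ B| — false.
(c) inland: |A| = 5, |A ∩ B| = 4; needs |A ∖ B| = 2 — false.
(d) coastal: |A| = 7, |A ∩ B| = 5; needs |A ∩ B| < 5 — false.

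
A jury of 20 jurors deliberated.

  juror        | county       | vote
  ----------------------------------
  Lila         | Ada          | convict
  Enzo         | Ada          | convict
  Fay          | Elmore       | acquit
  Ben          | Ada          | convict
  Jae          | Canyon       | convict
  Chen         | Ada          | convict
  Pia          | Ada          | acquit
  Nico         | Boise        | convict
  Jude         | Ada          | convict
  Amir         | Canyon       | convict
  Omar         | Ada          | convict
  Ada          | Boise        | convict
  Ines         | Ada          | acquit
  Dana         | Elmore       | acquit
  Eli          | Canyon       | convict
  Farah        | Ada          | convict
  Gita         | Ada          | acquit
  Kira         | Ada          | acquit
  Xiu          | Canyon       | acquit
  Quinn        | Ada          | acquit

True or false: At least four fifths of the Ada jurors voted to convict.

False

The determiner here denotes the relation: |A ∩ B| / |A| ≥ 4/5.
A (the restrictor) = {Lila, Enzo, Ben, Chen, Pia, Jude, Omar, Ines, Farah, Gita, Kira, Quinn}, |A| = 12.
A ∩ B = {Lila, Enzo, Ben, Chen, Jude, Omar, Farah}, so |A ∩ B| = 7.
A ∖ B = {Pia, Ines, Gita, Kira, Quinn}, so |A ∖ B| = 5.
|A ∩ B|/|A| = 7/12, so the statement is false.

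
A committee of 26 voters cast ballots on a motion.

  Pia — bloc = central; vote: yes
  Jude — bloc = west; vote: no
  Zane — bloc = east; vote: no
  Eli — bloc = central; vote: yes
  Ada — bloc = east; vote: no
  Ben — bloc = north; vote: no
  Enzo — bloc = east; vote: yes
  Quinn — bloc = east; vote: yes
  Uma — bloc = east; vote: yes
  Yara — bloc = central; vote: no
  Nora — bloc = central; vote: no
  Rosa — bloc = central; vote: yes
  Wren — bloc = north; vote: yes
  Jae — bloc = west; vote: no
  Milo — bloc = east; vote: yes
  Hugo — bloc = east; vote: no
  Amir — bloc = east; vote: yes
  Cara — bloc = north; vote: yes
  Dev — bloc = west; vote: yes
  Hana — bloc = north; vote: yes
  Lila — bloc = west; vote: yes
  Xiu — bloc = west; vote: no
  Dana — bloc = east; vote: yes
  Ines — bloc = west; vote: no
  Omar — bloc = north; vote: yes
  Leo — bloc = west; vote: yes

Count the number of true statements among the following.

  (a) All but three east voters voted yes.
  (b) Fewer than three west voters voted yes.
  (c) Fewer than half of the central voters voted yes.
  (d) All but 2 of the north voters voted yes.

1

(a) east: |A| = 9, |A ∩ B| = 6; needs |A ∖ B| = 3 — true.
(b) west: |A| = 7, |A ∩ B| = 3; needs |A ∩ B| < 3 — false.
(c) central: |A| = 5, |A ∩ B| = 3; needs |A ∩ B| < |A ∖ B| — false.
(d) north: |A| = 5, |A ∩ B| = 4; needs |A ∖ B| = 2 — false.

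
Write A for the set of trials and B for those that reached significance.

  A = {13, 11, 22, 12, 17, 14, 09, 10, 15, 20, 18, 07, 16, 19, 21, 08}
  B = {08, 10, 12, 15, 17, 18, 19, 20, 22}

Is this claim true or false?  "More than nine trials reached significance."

'More than nine trials reached significance' holds iff |A ∩ B| > 9.
|A| = 16, |A ∩ B| = 9, |A ∖ B| = 7.
|A ∩ B| = 9, so the statement is false.

False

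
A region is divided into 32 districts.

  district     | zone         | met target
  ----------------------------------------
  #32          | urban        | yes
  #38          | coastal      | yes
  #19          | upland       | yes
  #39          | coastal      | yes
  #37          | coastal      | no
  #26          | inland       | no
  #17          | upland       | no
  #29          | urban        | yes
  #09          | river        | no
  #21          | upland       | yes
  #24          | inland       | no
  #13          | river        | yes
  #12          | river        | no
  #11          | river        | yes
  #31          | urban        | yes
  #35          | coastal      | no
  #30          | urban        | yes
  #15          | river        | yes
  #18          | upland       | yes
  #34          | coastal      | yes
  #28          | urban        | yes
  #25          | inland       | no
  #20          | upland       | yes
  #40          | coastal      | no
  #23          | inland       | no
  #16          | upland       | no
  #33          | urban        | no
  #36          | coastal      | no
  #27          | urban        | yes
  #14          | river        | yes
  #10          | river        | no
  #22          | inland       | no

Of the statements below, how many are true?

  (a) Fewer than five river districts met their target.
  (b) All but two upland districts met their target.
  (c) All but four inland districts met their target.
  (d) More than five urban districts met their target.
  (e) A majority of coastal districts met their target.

3

(a) river: |A| = 7, |A ∩ B| = 4; needs |A ∩ B| < 5 — true.
(b) upland: |A| = 6, |A ∩ B| = 4; needs |A ∖ B| = 2 — true.
(c) inland: |A| = 5, |A ∩ B| = 0; needs |A ∖ B| = 4 — false.
(d) urban: |A| = 7, |A ∩ B| = 6; needs |A ∩ B| > 5 — true.
(e) coastal: |A| = 7, |A ∩ B| = 3; needs |A ∩ B| > |A ∖ B| — false.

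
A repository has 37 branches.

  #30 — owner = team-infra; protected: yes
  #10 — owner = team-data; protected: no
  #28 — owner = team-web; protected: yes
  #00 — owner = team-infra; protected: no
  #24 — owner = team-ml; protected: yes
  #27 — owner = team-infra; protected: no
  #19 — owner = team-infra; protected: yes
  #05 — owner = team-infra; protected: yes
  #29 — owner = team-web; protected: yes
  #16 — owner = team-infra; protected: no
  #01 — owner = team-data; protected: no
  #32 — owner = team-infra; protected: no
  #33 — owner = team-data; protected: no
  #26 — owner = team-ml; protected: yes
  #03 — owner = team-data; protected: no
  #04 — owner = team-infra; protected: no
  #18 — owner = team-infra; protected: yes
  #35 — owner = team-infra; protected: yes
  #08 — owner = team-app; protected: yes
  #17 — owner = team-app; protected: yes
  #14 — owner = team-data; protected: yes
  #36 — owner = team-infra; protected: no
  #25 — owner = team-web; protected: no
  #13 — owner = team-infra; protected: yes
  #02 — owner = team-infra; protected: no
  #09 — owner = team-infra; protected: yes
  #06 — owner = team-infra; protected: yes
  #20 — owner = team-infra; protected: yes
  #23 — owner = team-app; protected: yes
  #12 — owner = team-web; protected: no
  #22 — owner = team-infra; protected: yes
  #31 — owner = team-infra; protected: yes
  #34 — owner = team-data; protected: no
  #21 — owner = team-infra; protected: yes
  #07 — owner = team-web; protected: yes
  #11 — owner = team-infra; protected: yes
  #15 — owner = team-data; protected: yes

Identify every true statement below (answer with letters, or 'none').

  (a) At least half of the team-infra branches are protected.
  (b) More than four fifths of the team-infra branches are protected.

(a)

|A| = 20, |A ∩ B| = 13, |A ∖ B| = 7.
(a) |A ∩ B| ≥ |A ∖ B|: holds.
(b) |A ∩ B| / |A| > 4/5: fails.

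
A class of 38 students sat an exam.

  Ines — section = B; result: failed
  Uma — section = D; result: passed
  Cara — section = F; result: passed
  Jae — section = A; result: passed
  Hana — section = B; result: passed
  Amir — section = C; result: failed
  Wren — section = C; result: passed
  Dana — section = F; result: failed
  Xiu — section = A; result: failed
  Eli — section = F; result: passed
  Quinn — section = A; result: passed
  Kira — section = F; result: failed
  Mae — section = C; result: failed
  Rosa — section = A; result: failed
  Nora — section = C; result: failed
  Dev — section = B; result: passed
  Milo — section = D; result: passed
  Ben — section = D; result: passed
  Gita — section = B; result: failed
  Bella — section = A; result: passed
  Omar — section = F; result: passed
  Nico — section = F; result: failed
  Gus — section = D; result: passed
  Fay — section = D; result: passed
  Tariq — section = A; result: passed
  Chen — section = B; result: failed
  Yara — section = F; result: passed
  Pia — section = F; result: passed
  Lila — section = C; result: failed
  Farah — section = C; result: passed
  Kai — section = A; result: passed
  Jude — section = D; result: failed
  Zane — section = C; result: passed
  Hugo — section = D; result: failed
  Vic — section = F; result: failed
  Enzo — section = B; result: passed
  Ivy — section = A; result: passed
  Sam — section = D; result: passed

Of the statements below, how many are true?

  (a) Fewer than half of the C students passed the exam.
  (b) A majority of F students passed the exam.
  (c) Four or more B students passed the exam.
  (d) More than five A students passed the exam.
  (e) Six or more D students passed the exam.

4

(a) C: |A| = 7, |A ∩ B| = 3; needs |A ∩ B| < |A ∖ B| — true.
(b) F: |A| = 9, |A ∩ B| = 5; needs |A ∩ B| > |A ∖ B| — true.
(c) B: |A| = 6, |A ∩ B| = 3; needs |A ∩ B| ≥ 4 — false.
(d) A: |A| = 8, |A ∩ B| = 6; needs |A ∩ B| > 5 — true.
(e) D: |A| = 8, |A ∩ B| = 6; needs |A ∩ B| ≥ 6 — true.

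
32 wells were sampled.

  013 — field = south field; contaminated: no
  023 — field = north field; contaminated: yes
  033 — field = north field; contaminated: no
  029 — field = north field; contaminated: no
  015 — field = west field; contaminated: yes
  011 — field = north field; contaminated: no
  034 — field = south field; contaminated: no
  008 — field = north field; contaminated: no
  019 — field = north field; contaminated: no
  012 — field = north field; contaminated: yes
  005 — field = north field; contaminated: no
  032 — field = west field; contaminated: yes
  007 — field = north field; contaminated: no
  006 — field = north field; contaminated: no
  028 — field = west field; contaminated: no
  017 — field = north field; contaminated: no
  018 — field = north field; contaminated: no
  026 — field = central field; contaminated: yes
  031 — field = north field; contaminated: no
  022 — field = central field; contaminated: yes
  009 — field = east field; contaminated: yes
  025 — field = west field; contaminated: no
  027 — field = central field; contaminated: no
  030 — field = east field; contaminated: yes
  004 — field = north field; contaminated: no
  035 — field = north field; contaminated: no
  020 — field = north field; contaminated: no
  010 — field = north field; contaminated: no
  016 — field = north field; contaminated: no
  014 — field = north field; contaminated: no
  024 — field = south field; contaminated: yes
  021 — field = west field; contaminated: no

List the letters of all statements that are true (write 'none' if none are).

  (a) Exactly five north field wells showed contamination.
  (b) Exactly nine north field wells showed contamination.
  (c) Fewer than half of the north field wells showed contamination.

(c)

|A| = 19, |A ∩ B| = 2, |A ∖ B| = 17.
(a) |A ∩ B| = 5: fails.
(b) |A ∩ B| = 9: fails.
(c) |A ∩ B| < |A ∖ B|: holds.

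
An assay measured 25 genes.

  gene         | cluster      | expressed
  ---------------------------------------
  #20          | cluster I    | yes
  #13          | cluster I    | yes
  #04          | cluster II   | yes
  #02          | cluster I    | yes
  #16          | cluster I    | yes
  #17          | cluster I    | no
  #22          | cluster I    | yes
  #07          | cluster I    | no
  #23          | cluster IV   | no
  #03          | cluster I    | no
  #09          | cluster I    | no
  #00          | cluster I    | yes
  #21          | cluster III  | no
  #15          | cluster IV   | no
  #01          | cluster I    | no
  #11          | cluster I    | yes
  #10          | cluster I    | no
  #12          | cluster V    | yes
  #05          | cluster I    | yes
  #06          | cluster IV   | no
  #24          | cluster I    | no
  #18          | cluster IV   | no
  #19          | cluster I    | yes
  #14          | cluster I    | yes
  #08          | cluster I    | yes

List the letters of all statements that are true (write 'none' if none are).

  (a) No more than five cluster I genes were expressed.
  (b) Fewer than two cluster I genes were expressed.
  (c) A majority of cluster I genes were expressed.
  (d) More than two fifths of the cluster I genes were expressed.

(c), (d)

|A| = 18, |A ∩ B| = 11, |A ∖ B| = 7.
(a) |A ∩ B| ≤ 5: fails.
(b) |A ∩ B| < 2: fails.
(c) |A ∩ B| > |A ∖ B|: holds.
(d) |A ∩ B| / |A| > 2/5: holds.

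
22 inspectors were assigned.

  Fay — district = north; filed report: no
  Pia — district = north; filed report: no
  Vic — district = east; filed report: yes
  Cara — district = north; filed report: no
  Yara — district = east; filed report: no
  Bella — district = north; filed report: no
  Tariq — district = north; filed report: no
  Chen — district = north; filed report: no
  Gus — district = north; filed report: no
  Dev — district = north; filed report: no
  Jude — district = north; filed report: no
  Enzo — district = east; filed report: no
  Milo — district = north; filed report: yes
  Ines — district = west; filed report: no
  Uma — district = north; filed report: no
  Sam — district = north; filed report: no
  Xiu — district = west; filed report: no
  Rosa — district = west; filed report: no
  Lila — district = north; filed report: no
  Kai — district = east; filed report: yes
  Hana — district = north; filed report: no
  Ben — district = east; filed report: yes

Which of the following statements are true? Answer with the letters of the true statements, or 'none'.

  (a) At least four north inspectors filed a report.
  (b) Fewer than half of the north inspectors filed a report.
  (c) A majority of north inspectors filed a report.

|A| = 14, |A ∩ B| = 1, |A ∖ B| = 13.
(a) |A ∩ B| ≥ 4: fails.
(b) |A ∩ B| < |A ∖ B|: holds.
(c) |A ∩ B| > |A ∖ B|: fails.

(b)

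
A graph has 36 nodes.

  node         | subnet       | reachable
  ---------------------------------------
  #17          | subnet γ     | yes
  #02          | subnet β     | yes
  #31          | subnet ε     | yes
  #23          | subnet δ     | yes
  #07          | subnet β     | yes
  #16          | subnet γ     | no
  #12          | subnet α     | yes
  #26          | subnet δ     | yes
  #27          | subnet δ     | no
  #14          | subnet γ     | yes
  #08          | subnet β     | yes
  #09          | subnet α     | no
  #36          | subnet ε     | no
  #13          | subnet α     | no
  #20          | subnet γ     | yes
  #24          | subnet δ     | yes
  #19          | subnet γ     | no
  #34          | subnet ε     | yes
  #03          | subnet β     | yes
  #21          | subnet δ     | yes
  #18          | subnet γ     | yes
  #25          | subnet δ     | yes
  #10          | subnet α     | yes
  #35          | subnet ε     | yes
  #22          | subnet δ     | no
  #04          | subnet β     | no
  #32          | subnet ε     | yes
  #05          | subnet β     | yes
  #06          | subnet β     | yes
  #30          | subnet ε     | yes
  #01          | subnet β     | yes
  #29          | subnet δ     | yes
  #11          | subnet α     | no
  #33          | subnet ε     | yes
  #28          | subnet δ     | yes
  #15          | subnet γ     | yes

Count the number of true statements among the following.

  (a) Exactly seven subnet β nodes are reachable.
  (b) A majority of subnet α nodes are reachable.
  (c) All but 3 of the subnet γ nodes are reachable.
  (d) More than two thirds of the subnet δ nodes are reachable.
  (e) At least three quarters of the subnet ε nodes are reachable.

(a) subnet β: |A| = 8, |A ∩ B| = 7; needs |A ∩ B| = 7 — true.
(b) subnet α: |A| = 5, |A ∩ B| = 2; needs |A ∩ B| > |A ∖ B| — false.
(c) subnet γ: |A| = 7, |A ∩ B| = 5; needs |A ∖ B| = 3 — false.
(d) subnet δ: |A| = 9, |A ∩ B| = 7; needs |A ∩ B| / |A| > 2/3 — true.
(e) subnet ε: |A| = 7, |A ∩ B| = 6; needs |A ∩ B| / |A| ≥ 3/4 — true.

3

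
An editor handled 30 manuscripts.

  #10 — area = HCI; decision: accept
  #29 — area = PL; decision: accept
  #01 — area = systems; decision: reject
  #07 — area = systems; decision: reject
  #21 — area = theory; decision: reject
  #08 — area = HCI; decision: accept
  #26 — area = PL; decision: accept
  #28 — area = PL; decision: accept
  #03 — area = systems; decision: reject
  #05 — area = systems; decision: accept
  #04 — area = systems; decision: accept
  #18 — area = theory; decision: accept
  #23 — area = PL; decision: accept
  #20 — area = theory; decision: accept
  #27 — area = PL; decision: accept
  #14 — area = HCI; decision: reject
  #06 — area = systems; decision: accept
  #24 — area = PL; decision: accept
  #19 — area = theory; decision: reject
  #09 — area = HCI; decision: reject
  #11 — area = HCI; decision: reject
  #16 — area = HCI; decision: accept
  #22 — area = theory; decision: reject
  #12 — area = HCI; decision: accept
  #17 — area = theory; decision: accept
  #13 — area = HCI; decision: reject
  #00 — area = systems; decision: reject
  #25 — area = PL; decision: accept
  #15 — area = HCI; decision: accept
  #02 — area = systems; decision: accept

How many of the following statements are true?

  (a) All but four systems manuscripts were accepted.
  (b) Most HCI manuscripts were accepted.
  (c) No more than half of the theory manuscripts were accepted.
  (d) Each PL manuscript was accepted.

4

(a) systems: |A| = 8, |A ∩ B| = 4; needs |A ∖ B| = 4 — true.
(b) HCI: |A| = 9, |A ∩ B| = 5; needs |A ∩ B| > |A ∖ B| — true.
(c) theory: |A| = 6, |A ∩ B| = 3; needs |A ∩ B| ≤ |A ∖ B| — true.
(d) PL: |A| = 7, |A ∩ B| = 7; needs A ⊆ B, i.e. every element of A is in B (|A ∖ B| = 0) — true.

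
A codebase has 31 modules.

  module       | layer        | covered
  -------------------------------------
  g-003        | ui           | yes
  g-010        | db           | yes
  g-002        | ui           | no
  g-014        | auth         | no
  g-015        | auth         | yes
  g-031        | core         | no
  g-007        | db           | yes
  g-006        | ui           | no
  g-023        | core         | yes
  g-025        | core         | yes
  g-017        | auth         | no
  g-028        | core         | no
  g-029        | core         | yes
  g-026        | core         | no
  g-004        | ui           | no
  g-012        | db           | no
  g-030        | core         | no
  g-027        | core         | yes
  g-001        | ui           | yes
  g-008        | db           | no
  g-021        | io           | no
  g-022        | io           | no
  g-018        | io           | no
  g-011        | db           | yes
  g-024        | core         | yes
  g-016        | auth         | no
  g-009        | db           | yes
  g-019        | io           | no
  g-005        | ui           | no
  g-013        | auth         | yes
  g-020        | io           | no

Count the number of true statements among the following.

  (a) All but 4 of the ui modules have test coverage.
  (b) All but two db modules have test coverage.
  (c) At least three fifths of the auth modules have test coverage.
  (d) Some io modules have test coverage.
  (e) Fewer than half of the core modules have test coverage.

2

(a) ui: |A| = 6, |A ∩ B| = 2; needs |A ∖ B| = 4 — true.
(b) db: |A| = 6, |A ∩ B| = 4; needs |A ∖ B| = 2 — true.
(c) auth: |A| = 5, |A ∩ B| = 2; needs |A ∩ B| / |A| ≥ 3/5 — false.
(d) io: |A| = 5, |A ∩ B| = 0; needs A ∩ B ≠ ∅ (|A ∩ B| ≥ 1) — false.
(e) core: |A| = 9, |A ∩ B| = 5; needs |A ∩ B| < |A ∖ B| — false.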